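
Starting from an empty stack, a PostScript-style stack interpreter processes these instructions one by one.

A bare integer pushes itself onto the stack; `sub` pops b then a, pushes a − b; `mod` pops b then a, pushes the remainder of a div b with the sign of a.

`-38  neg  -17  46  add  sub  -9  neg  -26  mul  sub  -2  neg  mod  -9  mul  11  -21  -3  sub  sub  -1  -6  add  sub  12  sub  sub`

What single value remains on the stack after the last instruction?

-38 -> [-38]
neg -> [38]
-17 -> [38, -17]
46  -> [38, -17, 46]
add -> [38, 29]
sub -> [9]
-9  -> [9, -9]
neg -> [9, 9]
-26 -> [9, 9, -26]
mul -> [9, -234]
sub -> [243]
-2  -> [243, -2]
neg -> [243, 2]
mod -> [1]
-9  -> [1, -9]
mul -> [-9]
11  -> [-9, 11]
-21 -> [-9, 11, -21]
-3  -> [-9, 11, -21, -3]
sub -> [-9, 11, -18]
sub -> [-9, 29]
-1  -> [-9, 29, -1]
-6  -> [-9, 29, -1, -6]
add -> [-9, 29, -7]
sub -> [-9, 36]
12  -> [-9, 36, 12]
sub -> [-9, 24]
sub -> [-33]

-33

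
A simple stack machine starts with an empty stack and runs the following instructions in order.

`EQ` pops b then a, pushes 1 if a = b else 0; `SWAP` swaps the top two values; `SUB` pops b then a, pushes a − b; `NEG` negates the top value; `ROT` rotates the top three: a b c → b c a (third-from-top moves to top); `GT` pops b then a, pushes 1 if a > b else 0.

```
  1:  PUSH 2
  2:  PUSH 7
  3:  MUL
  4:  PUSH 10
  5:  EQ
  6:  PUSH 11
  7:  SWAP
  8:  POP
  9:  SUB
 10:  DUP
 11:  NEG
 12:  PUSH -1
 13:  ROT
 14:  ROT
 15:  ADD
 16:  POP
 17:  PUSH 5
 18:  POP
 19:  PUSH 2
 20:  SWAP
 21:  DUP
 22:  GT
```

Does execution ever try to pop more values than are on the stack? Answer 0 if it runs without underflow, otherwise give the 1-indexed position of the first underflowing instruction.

9

PUSH 2   2
PUSH 7   2 7
MUL      14
PUSH 10  14 10
EQ       0
PUSH 11  0 11
SWAP     11 0
POP      11
SUB  — needs 2 operands, stack has 1 → underflow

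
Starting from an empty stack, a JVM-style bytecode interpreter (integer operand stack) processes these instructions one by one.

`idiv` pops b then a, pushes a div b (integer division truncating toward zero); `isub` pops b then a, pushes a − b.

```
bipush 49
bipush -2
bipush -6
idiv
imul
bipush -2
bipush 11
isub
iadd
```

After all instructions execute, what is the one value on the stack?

bipush 49 : 49
bipush -2 : 49 -2
bipush -6 : 49 -2 -6
idiv      : 49 0
imul      : 0
bipush -2 : 0 -2
bipush 11 : 0 -2 11
isub      : 0 -13
iadd      : -13

-13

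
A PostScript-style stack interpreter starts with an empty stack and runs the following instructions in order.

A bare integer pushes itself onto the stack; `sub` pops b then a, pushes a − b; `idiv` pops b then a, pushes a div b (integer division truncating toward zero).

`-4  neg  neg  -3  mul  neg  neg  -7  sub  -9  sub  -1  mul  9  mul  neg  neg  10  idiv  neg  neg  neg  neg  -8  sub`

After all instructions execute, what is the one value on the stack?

-17

-4    [-4]
neg   [4]
neg   [-4]
-3    [-4, -3]
mul   [12]
neg   [-12]
neg   [12]
-7    [12, -7]
sub   [19]
-9    [19, -9]
sub   [28]
-1    [28, -1]
mul   [-28]
9     [-28, 9]
mul   [-252]
neg   [252]
neg   [-252]
10    [-252, 10]
idiv  [-25]
neg   [25]
neg   [-25]
neg   [25]
neg   [-25]
-8    [-25, -8]
sub   [-17]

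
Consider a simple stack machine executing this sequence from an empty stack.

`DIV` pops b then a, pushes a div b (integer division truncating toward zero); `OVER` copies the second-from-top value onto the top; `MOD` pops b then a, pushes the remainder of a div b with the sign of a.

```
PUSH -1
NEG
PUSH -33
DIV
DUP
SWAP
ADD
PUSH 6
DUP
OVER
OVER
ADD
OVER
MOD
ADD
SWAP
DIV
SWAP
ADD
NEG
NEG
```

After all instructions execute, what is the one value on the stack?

1

PUSH -1   -1
NEG       1
PUSH -33  1 -33
DIV       0
DUP       0 0
SWAP      0 0
ADD       0
PUSH 6    0 6
DUP       0 6 6
OVER      0 6 6 6
OVER      0 6 6 6 6
ADD       0 6 6 12
OVER      0 6 6 12 6
MOD       0 6 6 0
ADD       0 6 6
SWAP      0 6 6
DIV       0 1
SWAP      1 0
ADD       1
NEG       -1
NEG       1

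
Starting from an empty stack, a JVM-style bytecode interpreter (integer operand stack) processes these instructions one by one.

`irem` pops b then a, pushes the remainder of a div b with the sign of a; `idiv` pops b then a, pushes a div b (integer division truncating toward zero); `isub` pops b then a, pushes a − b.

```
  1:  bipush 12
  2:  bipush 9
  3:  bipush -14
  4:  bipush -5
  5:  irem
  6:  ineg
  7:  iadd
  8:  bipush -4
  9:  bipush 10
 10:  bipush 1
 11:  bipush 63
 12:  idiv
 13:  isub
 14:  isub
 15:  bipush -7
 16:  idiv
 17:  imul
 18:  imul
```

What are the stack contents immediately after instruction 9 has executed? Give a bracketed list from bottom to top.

[12, 13, -4, 10]

bipush 12  : 12
bipush 9   : 12 9
bipush -14 : 12 9 -14
bipush -5  : 12 9 -14 -5
irem       : 12 9 -4
ineg       : 12 9 4
iadd       : 12 13
bipush -4  : 12 13 -4
bipush 10  : 12 13 -4 10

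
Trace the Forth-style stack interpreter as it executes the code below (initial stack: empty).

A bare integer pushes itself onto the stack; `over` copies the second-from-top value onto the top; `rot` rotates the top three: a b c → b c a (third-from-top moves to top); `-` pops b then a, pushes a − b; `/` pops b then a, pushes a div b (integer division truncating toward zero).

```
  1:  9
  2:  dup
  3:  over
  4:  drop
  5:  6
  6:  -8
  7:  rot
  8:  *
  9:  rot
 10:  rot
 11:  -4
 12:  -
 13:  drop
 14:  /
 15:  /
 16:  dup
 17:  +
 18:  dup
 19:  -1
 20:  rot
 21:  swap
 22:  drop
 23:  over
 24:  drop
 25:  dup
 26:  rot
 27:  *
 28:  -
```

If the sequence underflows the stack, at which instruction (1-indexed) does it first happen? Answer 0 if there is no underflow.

15

9    : 9
dup  : 9 9
over : 9 9 9
drop : 9 9
6    : 9 9 6
-8   : 9 9 6 -8
rot  : 9 6 -8 9
*    : 9 6 -72
rot  : 6 -72 9
rot  : -72 9 6
-4   : -72 9 6 -4
-    : -72 9 10
drop : -72 9
/    : -8
/  — needs 2 operands, stack has 1 → underflow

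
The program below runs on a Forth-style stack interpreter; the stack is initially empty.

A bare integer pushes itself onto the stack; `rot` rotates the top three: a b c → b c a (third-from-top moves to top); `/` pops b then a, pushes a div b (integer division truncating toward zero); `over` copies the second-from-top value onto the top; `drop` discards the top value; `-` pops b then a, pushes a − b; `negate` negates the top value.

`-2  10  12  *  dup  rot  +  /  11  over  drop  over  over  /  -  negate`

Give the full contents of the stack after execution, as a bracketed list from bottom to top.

-2     : -2
10     : -2 10
12     : -2 10 12
*      : -2 120
dup    : -2 120 120
rot    : 120 120 -2
+      : 120 118
/      : 1
11     : 1 11
over   : 1 11 1
drop   : 1 11
over   : 1 11 1
over   : 1 11 1 11
/      : 1 11 0
-      : 1 11
negate : 1 -11

[1, -11]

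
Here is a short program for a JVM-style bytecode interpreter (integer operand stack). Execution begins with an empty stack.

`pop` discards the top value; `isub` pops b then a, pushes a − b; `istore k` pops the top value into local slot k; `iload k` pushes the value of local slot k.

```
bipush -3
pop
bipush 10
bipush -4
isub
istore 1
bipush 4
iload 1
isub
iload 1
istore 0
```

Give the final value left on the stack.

bipush -3  -3
pop        (empty)
bipush 10  10
bipush -4  10 -4
isub       14
istore 1   (empty)
bipush 4   4
iload 1    4 14
isub       -10
iload 1    -10 14
istore 0   -10

-10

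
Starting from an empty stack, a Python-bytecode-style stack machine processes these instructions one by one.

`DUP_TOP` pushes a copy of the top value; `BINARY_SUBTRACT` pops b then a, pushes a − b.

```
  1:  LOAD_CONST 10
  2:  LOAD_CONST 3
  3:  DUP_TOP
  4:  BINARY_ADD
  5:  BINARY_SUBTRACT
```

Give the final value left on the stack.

LOAD_CONST 10    [10]
LOAD_CONST 3     [10, 3]
DUP_TOP          [10, 3, 3]
BINARY_ADD       [10, 6]
BINARY_SUBTRACT  [4]

4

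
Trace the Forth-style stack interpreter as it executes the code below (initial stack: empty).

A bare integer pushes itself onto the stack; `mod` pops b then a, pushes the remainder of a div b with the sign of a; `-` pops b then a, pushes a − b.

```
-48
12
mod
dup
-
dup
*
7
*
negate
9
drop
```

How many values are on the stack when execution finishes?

-48    -> [-48]
12     -> [-48, 12]
mod    -> [0]
dup    -> [0, 0]
-      -> [0]
dup    -> [0, 0]
*      -> [0]
7      -> [0, 7]
*      -> [0]
negate -> [0]
9      -> [0, 9]
drop   -> [0]

1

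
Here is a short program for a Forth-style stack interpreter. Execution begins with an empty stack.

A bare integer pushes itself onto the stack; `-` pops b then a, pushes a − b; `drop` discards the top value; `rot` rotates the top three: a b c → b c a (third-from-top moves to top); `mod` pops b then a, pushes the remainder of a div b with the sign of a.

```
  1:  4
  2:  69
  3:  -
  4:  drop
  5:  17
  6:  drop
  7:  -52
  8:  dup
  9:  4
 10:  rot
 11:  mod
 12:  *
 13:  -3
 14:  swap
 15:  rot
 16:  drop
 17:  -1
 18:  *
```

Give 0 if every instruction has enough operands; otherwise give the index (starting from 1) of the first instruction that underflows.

4    : [4]
69   : [4, 69]
-    : [-65]
drop : []
17   : [17]
drop : []
-52  : [-52]
dup  : [-52, -52]
4    : [-52, -52, 4]
rot  : [-52, 4, -52]
mod  : [-52, 4]
*    : [-208]
-3   : [-208, -3]
swap : [-3, -208]
rot  — needs 3 operands, stack has 2 → underflow

15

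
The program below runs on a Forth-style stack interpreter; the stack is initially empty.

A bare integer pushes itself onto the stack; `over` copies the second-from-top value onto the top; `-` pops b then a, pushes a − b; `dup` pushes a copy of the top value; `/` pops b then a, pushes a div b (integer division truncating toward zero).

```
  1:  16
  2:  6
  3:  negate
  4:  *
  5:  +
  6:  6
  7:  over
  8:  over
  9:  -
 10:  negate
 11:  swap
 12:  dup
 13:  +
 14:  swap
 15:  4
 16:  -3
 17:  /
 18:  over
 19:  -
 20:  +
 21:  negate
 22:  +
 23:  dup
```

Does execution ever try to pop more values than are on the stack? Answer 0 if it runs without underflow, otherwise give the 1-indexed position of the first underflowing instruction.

16     -> 16
6      -> 16 6
negate -> 16 -6
*      -> -96
+  — needs 2 operands, stack has 1 → underflow

5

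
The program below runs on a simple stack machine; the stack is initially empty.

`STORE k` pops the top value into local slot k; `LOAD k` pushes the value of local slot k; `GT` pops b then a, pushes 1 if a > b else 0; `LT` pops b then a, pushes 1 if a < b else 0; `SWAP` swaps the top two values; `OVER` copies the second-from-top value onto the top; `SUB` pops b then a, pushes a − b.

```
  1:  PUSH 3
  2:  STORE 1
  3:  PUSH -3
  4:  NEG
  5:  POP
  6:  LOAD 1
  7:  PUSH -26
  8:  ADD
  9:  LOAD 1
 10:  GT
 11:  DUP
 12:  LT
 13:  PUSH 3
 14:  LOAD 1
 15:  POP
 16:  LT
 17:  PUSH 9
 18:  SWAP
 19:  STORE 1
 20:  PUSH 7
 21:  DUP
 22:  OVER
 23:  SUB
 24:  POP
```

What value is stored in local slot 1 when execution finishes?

PUSH 3   : [3]
STORE 1  : []
PUSH -3  : [-3]
NEG      : [3]
POP      : []
LOAD 1   : [3]
PUSH -26 : [3, -26]
ADD      : [-23]
LOAD 1   : [-23, 3]
GT       : [0]
DUP      : [0, 0]
LT       : [0]
PUSH 3   : [0, 3]
LOAD 1   : [0, 3, 3]
POP      : [0, 3]
LT       : [1]
PUSH 9   : [1, 9]
SWAP     : [9, 1]
STORE 1  : [9]
PUSH 7   : [9, 7]
DUP      : [9, 7, 7]
OVER     : [9, 7, 7, 7]
SUB      : [9, 7, 0]
POP      : [9, 7]

1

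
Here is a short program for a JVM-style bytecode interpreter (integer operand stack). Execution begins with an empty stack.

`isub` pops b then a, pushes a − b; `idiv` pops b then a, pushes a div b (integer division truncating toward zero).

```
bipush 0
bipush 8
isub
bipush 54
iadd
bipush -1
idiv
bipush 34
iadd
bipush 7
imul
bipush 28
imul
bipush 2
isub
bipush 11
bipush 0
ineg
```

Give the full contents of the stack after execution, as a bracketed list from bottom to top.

bipush 0  → 0
bipush 8  → 0 8
isub      → -8
bipush 54 → -8 54
iadd      → 46
bipush -1 → 46 -1
idiv      → -46
bipush 34 → -46 34
iadd      → -12
bipush 7  → -12 7
imul      → -84
bipush 28 → -84 28
imul      → -2352
bipush 2  → -2352 2
isub      → -2354
bipush 11 → -2354 11
bipush 0  → -2354 11 0
ineg      → -2354 11 0

[-2354, 11, 0]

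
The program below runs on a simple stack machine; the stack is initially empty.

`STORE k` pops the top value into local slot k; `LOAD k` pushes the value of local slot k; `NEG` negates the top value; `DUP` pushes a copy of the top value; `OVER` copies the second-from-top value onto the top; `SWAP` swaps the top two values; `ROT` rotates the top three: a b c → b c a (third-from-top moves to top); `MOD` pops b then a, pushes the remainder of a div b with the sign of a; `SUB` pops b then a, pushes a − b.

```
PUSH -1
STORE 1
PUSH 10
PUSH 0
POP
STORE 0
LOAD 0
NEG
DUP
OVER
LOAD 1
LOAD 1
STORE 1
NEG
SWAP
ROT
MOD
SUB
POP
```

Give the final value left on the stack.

-10

PUSH -1 -> -1
STORE 1 -> (empty)
PUSH 10 -> 10
PUSH 0  -> 10 0
POP     -> 10
STORE 0 -> (empty)
LOAD 0  -> 10
NEG     -> -10
DUP     -> -10 -10
OVER    -> -10 -10 -10
LOAD 1  -> -10 -10 -10 -1
LOAD 1  -> -10 -10 -10 -1 -1
STORE 1 -> -10 -10 -10 -1
NEG     -> -10 -10 -10 1
SWAP    -> -10 -10 1 -10
ROT     -> -10 1 -10 -10
MOD     -> -10 1 0
SUB     -> -10 1
POP     -> -10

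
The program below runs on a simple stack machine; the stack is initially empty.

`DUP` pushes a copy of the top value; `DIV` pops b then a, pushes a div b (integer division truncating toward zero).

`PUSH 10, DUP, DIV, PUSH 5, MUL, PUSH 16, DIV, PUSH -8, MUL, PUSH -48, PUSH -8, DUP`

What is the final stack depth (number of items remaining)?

PUSH 10   [10]
DUP       [10, 10]
DIV       [1]
PUSH 5    [1, 5]
MUL       [5]
PUSH 16   [5, 16]
DIV       [0]
PUSH -8   [0, -8]
MUL       [0]
PUSH -48  [0, -48]
PUSH -8   [0, -48, -8]
DUP       [0, -48, -8, -8]

4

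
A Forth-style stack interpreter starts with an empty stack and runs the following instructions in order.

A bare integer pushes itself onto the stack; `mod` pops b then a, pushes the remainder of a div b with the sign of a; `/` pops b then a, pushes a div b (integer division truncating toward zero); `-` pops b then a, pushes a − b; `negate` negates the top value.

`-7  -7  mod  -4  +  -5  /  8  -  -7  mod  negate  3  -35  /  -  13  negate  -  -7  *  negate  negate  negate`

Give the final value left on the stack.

98

-7     : [-7]
-7     : [-7, -7]
mod    : [0]
-4     : [0, -4]
+      : [-4]
-5     : [-4, -5]
/      : [0]
8      : [0, 8]
-      : [-8]
-7     : [-8, -7]
mod    : [-1]
negate : [1]
3      : [1, 3]
-35    : [1, 3, -35]
/      : [1, 0]
-      : [1]
13     : [1, 13]
negate : [1, -13]
-      : [14]
-7     : [14, -7]
*      : [-98]
negate : [98]
negate : [-98]
negate : [98]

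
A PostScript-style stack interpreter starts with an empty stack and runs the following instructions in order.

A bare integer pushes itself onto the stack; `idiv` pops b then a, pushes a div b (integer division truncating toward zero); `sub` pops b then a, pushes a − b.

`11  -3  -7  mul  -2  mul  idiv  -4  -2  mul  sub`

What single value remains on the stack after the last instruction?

-8

11    [11]
-3    [11, -3]
-7    [11, -3, -7]
mul   [11, 21]
-2    [11, 21, -2]
mul   [11, -42]
idiv  [0]
-4    [0, -4]
-2    [0, -4, -2]
mul   [0, 8]
sub   [-8]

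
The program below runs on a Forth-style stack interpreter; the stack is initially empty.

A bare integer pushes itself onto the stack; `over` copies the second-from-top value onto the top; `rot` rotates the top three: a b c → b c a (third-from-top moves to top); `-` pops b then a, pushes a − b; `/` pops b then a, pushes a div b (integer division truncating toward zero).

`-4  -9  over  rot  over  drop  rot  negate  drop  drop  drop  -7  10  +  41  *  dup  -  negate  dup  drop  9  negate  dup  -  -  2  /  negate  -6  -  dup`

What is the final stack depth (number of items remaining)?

-4     : [-4]
-9     : [-4, -9]
over   : [-4, -9, -4]
rot    : [-9, -4, -4]
over   : [-9, -4, -4, -4]
drop   : [-9, -4, -4]
rot    : [-4, -4, -9]
negate : [-4, -4, 9]
drop   : [-4, -4]
drop   : [-4]
drop   : []
-7     : [-7]
10     : [-7, 10]
+      : [3]
41     : [3, 41]
*      : [123]
dup    : [123, 123]
-      : [0]
negate : [0]
dup    : [0, 0]
drop   : [0]
9      : [0, 9]
negate : [0, -9]
dup    : [0, -9, -9]
-      : [0, 0]
-      : [0]
2      : [0, 2]
/      : [0]
negate : [0]
-6     : [0, -6]
-      : [6]
dup    : [6, 6]

2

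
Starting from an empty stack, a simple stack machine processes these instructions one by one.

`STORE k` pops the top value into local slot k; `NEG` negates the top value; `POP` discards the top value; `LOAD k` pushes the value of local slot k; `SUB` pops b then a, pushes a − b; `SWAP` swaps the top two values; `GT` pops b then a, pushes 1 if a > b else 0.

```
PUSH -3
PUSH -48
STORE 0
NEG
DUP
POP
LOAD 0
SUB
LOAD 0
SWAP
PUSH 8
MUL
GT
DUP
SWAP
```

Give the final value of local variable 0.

PUSH -3  : [-3]
PUSH -48 : [-3, -48]
STORE 0  : [-3]
NEG      : [3]
DUP      : [3, 3]
POP      : [3]
LOAD 0   : [3, -48]
SUB      : [51]
LOAD 0   : [51, -48]
SWAP     : [-48, 51]
PUSH 8   : [-48, 51, 8]
MUL      : [-48, 408]
GT       : [0]
DUP      : [0, 0]
SWAP     : [0, 0]

-48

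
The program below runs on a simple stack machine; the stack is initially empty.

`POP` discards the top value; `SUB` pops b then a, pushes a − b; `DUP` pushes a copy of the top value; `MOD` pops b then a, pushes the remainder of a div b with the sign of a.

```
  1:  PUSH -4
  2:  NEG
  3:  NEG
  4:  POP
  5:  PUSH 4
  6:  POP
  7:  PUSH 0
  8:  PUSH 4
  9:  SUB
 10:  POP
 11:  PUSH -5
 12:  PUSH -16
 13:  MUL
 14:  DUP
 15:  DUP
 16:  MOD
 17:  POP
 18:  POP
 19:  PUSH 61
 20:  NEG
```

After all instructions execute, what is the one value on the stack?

-61

PUSH -4  : -4
NEG      : 4
NEG      : -4
POP      : (empty)
PUSH 4   : 4
POP      : (empty)
PUSH 0   : 0
PUSH 4   : 0 4
SUB      : -4
POP      : (empty)
PUSH -5  : -5
PUSH -16 : -5 -16
MUL      : 80
DUP      : 80 80
DUP      : 80 80 80
MOD      : 80 0
POP      : 80
POP      : (empty)
PUSH 61  : 61
NEG      : -61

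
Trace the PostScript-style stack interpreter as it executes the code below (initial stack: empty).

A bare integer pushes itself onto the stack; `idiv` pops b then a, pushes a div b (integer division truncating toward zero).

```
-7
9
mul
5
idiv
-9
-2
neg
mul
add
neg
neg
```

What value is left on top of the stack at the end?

-7   : -7
9    : -7 9
mul  : -63
5    : -63 5
idiv : -12
-9   : -12 -9
-2   : -12 -9 -2
neg  : -12 -9 2
mul  : -12 -18
add  : -30
neg  : 30
neg  : -30

-30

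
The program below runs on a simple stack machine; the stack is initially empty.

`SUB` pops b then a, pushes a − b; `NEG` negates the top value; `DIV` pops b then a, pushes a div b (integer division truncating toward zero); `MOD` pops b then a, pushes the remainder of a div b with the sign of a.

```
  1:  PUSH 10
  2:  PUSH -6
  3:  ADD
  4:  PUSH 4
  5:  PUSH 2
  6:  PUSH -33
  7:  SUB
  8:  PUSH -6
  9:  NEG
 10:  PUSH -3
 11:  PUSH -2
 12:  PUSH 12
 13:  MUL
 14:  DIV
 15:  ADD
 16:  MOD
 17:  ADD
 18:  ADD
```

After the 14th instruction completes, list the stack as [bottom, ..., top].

PUSH 10  : [10]
PUSH -6  : [10, -6]
ADD      : [4]
PUSH 4   : [4, 4]
PUSH 2   : [4, 4, 2]
PUSH -33 : [4, 4, 2, -33]
SUB      : [4, 4, 35]
PUSH -6  : [4, 4, 35, -6]
NEG      : [4, 4, 35, 6]
PUSH -3  : [4, 4, 35, 6, -3]
PUSH -2  : [4, 4, 35, 6, -3, -2]
PUSH 12  : [4, 4, 35, 6, -3, -2, 12]
MUL      : [4, 4, 35, 6, -3, -24]
DIV      : [4, 4, 35, 6, 0]

[4, 4, 35, 6, 0]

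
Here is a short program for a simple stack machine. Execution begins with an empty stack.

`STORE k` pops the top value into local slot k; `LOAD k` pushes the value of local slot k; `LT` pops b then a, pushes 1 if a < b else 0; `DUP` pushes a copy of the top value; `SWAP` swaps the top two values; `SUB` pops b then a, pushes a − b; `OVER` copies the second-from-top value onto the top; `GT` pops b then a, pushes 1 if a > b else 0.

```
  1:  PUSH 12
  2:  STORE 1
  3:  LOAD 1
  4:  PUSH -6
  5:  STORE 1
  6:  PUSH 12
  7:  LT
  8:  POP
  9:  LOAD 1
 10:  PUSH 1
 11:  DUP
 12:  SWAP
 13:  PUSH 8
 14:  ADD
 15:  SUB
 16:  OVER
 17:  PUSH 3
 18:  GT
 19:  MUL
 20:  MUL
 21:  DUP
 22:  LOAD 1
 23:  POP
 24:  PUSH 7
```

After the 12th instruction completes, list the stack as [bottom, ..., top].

[-6, 1, 1]

PUSH 12 : 12
STORE 1 : (empty)
LOAD 1  : 12
PUSH -6 : 12 -6
STORE 1 : 12
PUSH 12 : 12 12
LT      : 0
POP     : (empty)
LOAD 1  : -6
PUSH 1  : -6 1
DUP     : -6 1 1
SWAP    : -6 1 1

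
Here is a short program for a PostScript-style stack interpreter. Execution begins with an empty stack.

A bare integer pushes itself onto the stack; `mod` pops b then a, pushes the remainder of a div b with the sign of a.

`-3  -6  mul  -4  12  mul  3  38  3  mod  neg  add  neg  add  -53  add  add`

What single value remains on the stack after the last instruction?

-3  → [-3]
-6  → [-3, -6]
mul → [18]
-4  → [18, -4]
12  → [18, -4, 12]
mul → [18, -48]
3   → [18, -48, 3]
38  → [18, -48, 3, 38]
3   → [18, -48, 3, 38, 3]
mod → [18, -48, 3, 2]
neg → [18, -48, 3, -2]
add → [18, -48, 1]
neg → [18, -48, -1]
add → [18, -49]
-53 → [18, -49, -53]
add → [18, -102]
add → [-84]

-84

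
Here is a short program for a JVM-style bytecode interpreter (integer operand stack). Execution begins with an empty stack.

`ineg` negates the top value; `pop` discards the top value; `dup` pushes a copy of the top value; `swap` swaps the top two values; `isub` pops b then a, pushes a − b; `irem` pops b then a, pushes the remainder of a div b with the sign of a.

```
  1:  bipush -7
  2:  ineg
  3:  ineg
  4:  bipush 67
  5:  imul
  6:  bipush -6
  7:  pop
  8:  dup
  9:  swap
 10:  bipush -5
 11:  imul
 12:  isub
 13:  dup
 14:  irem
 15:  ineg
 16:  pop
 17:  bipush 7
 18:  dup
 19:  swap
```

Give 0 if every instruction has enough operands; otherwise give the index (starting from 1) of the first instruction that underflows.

bipush -7  -7
ineg       7
ineg       -7
bipush 67  -7 67
imul       -469
bipush -6  -469 -6
pop        -469
dup        -469 -469
swap       -469 -469
bipush -5  -469 -469 -5
imul       -469 2345
isub       -2814
dup        -2814 -2814
irem       0
ineg       0
pop        (empty)
bipush 7   7
dup        7 7
swap       7 7

0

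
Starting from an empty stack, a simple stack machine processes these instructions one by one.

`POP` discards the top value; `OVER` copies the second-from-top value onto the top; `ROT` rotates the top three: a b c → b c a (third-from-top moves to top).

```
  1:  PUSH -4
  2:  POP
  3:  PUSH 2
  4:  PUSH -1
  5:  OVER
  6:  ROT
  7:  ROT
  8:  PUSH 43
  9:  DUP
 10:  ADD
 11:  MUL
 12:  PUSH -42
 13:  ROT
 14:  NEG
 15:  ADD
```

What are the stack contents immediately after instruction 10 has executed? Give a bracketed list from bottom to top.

[2, 2, -1, 86]

PUSH -4  [-4]
POP      []
PUSH 2   [2]
PUSH -1  [2, -1]
OVER     [2, -1, 2]
ROT      [-1, 2, 2]
ROT      [2, 2, -1]
PUSH 43  [2, 2, -1, 43]
DUP      [2, 2, -1, 43, 43]
ADD      [2, 2, -1, 86]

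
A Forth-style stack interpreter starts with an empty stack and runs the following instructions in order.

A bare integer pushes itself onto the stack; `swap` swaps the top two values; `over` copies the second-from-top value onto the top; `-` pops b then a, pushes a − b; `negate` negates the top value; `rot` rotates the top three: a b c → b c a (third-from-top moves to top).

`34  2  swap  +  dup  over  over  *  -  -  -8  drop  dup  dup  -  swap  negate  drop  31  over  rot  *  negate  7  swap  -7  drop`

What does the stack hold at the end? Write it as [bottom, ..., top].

34      34
2       34 2
swap    2 34
+       36
dup     36 36
over    36 36 36
over    36 36 36 36
*       36 36 1296
-       36 -1260
-       1296
-8      1296 -8
drop    1296
dup     1296 1296
dup     1296 1296 1296
-       1296 0
swap    0 1296
negate  0 -1296
drop    0
31      0 31
over    0 31 0
rot     31 0 0
*       31 0
negate  31 0
7       31 0 7
swap    31 7 0
-7      31 7 0 -7
drop    31 7 0

[31, 7, 0]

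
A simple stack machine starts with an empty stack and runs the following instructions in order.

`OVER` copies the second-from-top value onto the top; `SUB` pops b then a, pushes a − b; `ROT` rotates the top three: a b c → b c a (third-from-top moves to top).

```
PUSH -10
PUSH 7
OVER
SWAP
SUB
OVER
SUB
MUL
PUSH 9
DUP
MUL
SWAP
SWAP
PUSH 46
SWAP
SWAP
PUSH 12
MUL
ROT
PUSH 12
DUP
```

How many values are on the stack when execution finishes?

5

PUSH -10 : [-10]
PUSH 7   : [-10, 7]
OVER     : [-10, 7, -10]
SWAP     : [-10, -10, 7]
SUB      : [-10, -17]
OVER     : [-10, -17, -10]
SUB      : [-10, -7]
MUL      : [70]
PUSH 9   : [70, 9]
DUP      : [70, 9, 9]
MUL      : [70, 81]
SWAP     : [81, 70]
SWAP     : [70, 81]
PUSH 46  : [70, 81, 46]
SWAP     : [70, 46, 81]
SWAP     : [70, 81, 46]
PUSH 12  : [70, 81, 46, 12]
MUL      : [70, 81, 552]
ROT      : [81, 552, 70]
PUSH 12  : [81, 552, 70, 12]
DUP      : [81, 552, 70, 12, 12]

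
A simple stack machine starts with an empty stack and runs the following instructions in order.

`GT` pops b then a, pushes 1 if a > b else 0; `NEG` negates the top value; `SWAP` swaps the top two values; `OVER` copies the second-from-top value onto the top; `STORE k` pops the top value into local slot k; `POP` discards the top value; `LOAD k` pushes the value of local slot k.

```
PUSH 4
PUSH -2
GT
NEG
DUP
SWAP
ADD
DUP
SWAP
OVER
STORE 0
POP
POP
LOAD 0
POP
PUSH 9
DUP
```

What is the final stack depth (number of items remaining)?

PUSH 4  -> [4]
PUSH -2 -> [4, -2]
GT      -> [1]
NEG     -> [-1]
DUP     -> [-1, -1]
SWAP    -> [-1, -1]
ADD     -> [-2]
DUP     -> [-2, -2]
SWAP    -> [-2, -2]
OVER    -> [-2, -2, -2]
STORE 0 -> [-2, -2]
POP     -> [-2]
POP     -> []
LOAD 0  -> [-2]
POP     -> []
PUSH 9  -> [9]
DUP     -> [9, 9]

2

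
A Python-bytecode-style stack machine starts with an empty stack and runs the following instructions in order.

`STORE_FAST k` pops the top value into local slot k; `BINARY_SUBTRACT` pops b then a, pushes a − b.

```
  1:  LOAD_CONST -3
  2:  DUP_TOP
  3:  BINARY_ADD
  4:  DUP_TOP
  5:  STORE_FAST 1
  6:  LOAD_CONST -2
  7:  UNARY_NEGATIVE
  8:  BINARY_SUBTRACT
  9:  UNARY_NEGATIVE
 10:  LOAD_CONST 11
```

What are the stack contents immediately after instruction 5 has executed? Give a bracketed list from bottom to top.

LOAD_CONST -3 : [-3]
DUP_TOP       : [-3, -3]
BINARY_ADD    : [-6]
DUP_TOP       : [-6, -6]
STORE_FAST 1  : [-6]

[-6]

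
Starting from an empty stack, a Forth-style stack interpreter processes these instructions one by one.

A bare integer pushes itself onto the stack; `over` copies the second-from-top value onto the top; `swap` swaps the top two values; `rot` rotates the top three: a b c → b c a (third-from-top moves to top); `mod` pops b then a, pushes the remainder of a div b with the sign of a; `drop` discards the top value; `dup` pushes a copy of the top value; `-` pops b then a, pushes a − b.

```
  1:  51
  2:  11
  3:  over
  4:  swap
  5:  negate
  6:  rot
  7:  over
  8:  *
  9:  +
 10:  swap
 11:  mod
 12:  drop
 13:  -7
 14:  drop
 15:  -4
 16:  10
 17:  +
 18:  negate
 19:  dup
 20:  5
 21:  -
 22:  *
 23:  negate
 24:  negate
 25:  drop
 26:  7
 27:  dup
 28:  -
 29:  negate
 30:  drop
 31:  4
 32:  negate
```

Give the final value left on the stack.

51      [51]
11      [51, 11]
over    [51, 11, 51]
swap    [51, 51, 11]
negate  [51, 51, -11]
rot     [51, -11, 51]
over    [51, -11, 51, -11]
*       [51, -11, -561]
+       [51, -572]
swap    [-572, 51]
mod     [-11]
drop    []
-7      [-7]
drop    []
-4      [-4]
10      [-4, 10]
+       [6]
negate  [-6]
dup     [-6, -6]
5       [-6, -6, 5]
-       [-6, -11]
*       [66]
negate  [-66]
negate  [66]
drop    []
7       [7]
dup     [7, 7]
-       [0]
negate  [0]
drop    []
4       [4]
negate  [-4]

-4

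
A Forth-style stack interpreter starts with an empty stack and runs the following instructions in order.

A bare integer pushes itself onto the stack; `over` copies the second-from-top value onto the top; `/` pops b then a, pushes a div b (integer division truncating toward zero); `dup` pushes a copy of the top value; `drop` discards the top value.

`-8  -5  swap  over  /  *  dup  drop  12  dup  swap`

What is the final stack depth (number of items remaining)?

-8   → [-8]
-5   → [-8, -5]
swap → [-5, -8]
over → [-5, -8, -5]
/    → [-5, 1]
*    → [-5]
dup  → [-5, -5]
drop → [-5]
12   → [-5, 12]
dup  → [-5, 12, 12]
swap → [-5, 12, 12]

3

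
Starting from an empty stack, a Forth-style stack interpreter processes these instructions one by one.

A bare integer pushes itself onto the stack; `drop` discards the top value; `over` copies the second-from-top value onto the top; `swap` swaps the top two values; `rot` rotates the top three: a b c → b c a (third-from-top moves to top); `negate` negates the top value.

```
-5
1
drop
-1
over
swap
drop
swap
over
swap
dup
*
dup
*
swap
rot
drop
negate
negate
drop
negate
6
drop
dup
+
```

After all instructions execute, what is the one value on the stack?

-1250

-5      -5
1       -5 1
drop    -5
-1      -5 -1
over    -5 -1 -5
swap    -5 -5 -1
drop    -5 -5
swap    -5 -5
over    -5 -5 -5
swap    -5 -5 -5
dup     -5 -5 -5 -5
*       -5 -5 25
dup     -5 -5 25 25
*       -5 -5 625
swap    -5 625 -5
rot     625 -5 -5
drop    625 -5
negate  625 5
negate  625 -5
drop    625
negate  -625
6       -625 6
drop    -625
dup     -625 -625
+       -1250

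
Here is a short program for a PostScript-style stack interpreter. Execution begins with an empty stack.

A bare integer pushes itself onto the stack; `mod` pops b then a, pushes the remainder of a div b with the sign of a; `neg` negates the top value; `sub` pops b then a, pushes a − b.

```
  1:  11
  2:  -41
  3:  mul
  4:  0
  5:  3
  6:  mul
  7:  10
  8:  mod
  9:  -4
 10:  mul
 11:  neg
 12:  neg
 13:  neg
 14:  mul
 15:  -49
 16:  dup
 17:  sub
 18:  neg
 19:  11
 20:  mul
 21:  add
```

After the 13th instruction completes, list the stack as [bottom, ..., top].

11  : 11
-41 : 11 -41
mul : -451
0   : -451 0
3   : -451 0 3
mul : -451 0
10  : -451 0 10
mod : -451 0
-4  : -451 0 -4
mul : -451 0
neg : -451 0
neg : -451 0
neg : -451 0

[-451, 0]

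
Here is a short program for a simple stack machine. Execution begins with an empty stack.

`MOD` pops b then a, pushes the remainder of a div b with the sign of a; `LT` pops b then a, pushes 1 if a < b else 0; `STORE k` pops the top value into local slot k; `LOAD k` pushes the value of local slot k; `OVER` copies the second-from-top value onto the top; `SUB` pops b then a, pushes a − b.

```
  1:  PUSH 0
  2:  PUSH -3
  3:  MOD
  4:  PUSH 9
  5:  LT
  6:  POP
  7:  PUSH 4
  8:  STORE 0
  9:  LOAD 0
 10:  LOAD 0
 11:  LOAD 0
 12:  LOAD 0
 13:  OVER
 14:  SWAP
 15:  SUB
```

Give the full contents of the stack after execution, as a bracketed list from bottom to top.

PUSH 0  : 0
PUSH -3 : 0 -3
MOD     : 0
PUSH 9  : 0 9
LT      : 1
POP     : (empty)
PUSH 4  : 4
STORE 0 : (empty)
LOAD 0  : 4
LOAD 0  : 4 4
LOAD 0  : 4 4 4
LOAD 0  : 4 4 4 4
OVER    : 4 4 4 4 4
SWAP    : 4 4 4 4 4
SUB     : 4 4 4 0

[4, 4, 4, 0]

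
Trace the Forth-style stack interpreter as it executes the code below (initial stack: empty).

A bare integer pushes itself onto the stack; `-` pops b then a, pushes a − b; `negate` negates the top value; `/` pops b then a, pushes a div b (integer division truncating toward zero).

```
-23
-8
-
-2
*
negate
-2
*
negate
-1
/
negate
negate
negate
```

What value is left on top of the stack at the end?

-60

-23    -> [-23]
-8     -> [-23, -8]
-      -> [-15]
-2     -> [-15, -2]
*      -> [30]
negate -> [-30]
-2     -> [-30, -2]
*      -> [60]
negate -> [-60]
-1     -> [-60, -1]
/      -> [60]
negate -> [-60]
negate -> [60]
negate -> [-60]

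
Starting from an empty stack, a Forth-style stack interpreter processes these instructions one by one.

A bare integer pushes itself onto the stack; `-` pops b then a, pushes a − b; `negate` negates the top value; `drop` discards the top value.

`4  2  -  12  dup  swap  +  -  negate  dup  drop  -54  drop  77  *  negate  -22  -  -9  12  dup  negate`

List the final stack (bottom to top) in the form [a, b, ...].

4      -> [4]
2      -> [4, 2]
-      -> [2]
12     -> [2, 12]
dup    -> [2, 12, 12]
swap   -> [2, 12, 12]
+      -> [2, 24]
-      -> [-22]
negate -> [22]
dup    -> [22, 22]
drop   -> [22]
-54    -> [22, -54]
drop   -> [22]
77     -> [22, 77]
*      -> [1694]
negate -> [-1694]
-22    -> [-1694, -22]
-      -> [-1672]
-9     -> [-1672, -9]
12     -> [-1672, -9, 12]
dup    -> [-1672, -9, 12, 12]
negate -> [-1672, -9, 12, -12]

[-1672, -9, 12, -12]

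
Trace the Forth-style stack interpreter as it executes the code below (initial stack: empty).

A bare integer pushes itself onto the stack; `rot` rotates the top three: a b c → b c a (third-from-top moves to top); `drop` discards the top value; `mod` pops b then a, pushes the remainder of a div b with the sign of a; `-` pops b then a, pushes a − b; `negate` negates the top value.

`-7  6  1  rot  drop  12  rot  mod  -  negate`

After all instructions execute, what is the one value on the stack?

-1

-7     → -7
6      → -7 6
1      → -7 6 1
rot    → 6 1 -7
drop   → 6 1
12     → 6 1 12
rot    → 1 12 6
mod    → 1 0
-      → 1
negate → -1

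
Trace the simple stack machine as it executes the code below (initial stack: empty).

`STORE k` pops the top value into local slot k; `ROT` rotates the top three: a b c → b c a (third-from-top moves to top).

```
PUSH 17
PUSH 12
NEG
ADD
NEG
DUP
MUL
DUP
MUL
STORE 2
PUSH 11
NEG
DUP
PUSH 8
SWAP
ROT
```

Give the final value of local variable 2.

625

PUSH 17 → [17]
PUSH 12 → [17, 12]
NEG     → [17, -12]
ADD     → [5]
NEG     → [-5]
DUP     → [-5, -5]
MUL     → [25]
DUP     → [25, 25]
MUL     → [625]
STORE 2 → []
PUSH 11 → [11]
NEG     → [-11]
DUP     → [-11, -11]
PUSH 8  → [-11, -11, 8]
SWAP    → [-11, 8, -11]
ROT     → [8, -11, -11]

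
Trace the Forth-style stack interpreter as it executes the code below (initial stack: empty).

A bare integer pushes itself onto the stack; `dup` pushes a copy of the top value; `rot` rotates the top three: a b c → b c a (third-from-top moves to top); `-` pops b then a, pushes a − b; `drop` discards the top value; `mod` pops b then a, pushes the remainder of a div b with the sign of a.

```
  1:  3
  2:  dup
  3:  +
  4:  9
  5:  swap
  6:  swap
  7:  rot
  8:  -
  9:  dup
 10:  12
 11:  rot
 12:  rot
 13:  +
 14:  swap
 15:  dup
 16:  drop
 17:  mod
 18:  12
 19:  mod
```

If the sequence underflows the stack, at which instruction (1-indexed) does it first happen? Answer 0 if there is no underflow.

7

3    → 3
dup  → 3 3
+    → 6
9    → 6 9
swap → 9 6
swap → 6 9
rot  — needs 3 operands, stack has 2 → underflow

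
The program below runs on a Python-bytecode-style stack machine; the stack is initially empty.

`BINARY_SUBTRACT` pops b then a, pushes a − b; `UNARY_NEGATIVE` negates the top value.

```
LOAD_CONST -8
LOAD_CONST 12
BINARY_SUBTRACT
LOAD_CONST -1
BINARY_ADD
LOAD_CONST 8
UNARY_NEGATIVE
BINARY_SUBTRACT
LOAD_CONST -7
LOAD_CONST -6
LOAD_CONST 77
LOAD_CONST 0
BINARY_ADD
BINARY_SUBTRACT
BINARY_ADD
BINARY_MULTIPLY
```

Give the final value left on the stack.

LOAD_CONST -8   -> -8
LOAD_CONST 12   -> -8 12
BINARY_SUBTRACT -> -20
LOAD_CONST -1   -> -20 -1
BINARY_ADD      -> -21
LOAD_CONST 8    -> -21 8
UNARY_NEGATIVE  -> -21 -8
BINARY_SUBTRACT -> -13
LOAD_CONST -7   -> -13 -7
LOAD_CONST -6   -> -13 -7 -6
LOAD_CONST 77   -> -13 -7 -6 77
LOAD_CONST 0    -> -13 -7 -6 77 0
BINARY_ADD      -> -13 -7 -6 77
BINARY_SUBTRACT -> -13 -7 -83
BINARY_ADD      -> -13 -90
BINARY_MULTIPLY -> 1170

1170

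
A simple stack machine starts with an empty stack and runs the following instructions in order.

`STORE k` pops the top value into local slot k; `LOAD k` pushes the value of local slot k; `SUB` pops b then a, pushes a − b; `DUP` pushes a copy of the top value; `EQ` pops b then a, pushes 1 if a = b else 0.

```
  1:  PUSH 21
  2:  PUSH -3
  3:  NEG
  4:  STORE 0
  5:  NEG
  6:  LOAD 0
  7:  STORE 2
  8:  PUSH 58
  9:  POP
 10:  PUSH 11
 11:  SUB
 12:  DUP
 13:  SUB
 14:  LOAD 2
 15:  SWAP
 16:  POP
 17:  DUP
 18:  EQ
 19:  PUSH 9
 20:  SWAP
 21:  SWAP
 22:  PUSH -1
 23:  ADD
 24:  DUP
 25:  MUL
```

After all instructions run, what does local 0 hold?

PUSH 21 -> 21
PUSH -3 -> 21 -3
NEG     -> 21 3
STORE 0 -> 21
NEG     -> -21
LOAD 0  -> -21 3
STORE 2 -> -21
PUSH 58 -> -21 58
POP     -> -21
PUSH 11 -> -21 11
SUB     -> -32
DUP     -> -32 -32
SUB     -> 0
LOAD 2  -> 0 3
SWAP    -> 3 0
POP     -> 3
DUP     -> 3 3
EQ      -> 1
PUSH 9  -> 1 9
SWAP    -> 9 1
SWAP    -> 1 9
PUSH -1 -> 1 9 -1
ADD     -> 1 8
DUP     -> 1 8 8
MUL     -> 1 64

3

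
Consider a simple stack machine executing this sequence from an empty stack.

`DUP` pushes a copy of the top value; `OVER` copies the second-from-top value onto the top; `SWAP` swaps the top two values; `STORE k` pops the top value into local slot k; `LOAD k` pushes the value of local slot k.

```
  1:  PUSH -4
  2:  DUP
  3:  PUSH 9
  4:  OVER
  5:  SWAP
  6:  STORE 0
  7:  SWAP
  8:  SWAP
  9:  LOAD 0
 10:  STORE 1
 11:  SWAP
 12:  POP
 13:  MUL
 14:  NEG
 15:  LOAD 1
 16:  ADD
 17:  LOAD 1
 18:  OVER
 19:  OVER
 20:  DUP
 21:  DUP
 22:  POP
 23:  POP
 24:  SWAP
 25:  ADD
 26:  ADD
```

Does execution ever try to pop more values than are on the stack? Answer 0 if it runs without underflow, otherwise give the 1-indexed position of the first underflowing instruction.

PUSH -4 → [-4]
DUP     → [-4, -4]
PUSH 9  → [-4, -4, 9]
OVER    → [-4, -4, 9, -4]
SWAP    → [-4, -4, -4, 9]
STORE 0 → [-4, -4, -4]
SWAP    → [-4, -4, -4]
SWAP    → [-4, -4, -4]
LOAD 0  → [-4, -4, -4, 9]
STORE 1 → [-4, -4, -4]
SWAP    → [-4, -4, -4]
POP     → [-4, -4]
MUL     → [16]
NEG     → [-16]
LOAD 1  → [-16, 9]
ADD     → [-7]
LOAD 1  → [-7, 9]
OVER    → [-7, 9, -7]
OVER    → [-7, 9, -7, 9]
DUP     → [-7, 9, -7, 9, 9]
DUP     → [-7, 9, -7, 9, 9, 9]
POP     → [-7, 9, -7, 9, 9]
POP     → [-7, 9, -7, 9]
SWAP    → [-7, 9, 9, -7]
ADD     → [-7, 9, 2]
ADD     → [-7, 11]

0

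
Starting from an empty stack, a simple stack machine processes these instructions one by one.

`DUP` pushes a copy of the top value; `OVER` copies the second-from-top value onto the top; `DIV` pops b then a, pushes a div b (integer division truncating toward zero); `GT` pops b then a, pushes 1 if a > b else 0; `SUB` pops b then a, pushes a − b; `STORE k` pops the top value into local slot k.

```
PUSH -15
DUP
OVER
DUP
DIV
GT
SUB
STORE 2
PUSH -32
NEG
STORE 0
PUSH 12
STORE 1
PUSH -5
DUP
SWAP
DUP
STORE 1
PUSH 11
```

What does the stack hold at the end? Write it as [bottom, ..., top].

[-5, -5, 11]

PUSH -15 → -15
DUP      → -15 -15
OVER     → -15 -15 -15
DUP      → -15 -15 -15 -15
DIV      → -15 -15 1
GT       → -15 0
SUB      → -15
STORE 2  → (empty)
PUSH -32 → -32
NEG      → 32
STORE 0  → (empty)
PUSH 12  → 12
STORE 1  → (empty)
PUSH -5  → -5
DUP      → -5 -5
SWAP     → -5 -5
DUP      → -5 -5 -5
STORE 1  → -5 -5
PUSH 11  → -5 -5 11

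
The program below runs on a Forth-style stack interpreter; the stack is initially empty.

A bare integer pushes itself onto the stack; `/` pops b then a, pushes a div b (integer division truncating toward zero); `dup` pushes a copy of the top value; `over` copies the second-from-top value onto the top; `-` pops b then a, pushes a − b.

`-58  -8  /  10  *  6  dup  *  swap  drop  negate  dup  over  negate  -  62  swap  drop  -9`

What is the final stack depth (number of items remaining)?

3

-58     -58
-8      -58 -8
/       7
10      7 10
*       70
6       70 6
dup     70 6 6
*       70 36
swap    36 70
drop    36
negate  -36
dup     -36 -36
over    -36 -36 -36
negate  -36 -36 36
-       -36 -72
62      -36 -72 62
swap    -36 62 -72
drop    -36 62
-9      -36 62 -9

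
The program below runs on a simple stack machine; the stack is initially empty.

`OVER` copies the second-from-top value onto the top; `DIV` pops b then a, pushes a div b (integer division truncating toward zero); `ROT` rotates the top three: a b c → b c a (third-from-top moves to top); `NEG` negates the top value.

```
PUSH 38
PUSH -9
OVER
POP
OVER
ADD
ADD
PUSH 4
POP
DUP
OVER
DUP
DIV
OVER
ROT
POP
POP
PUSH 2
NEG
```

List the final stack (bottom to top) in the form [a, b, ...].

[67, 1, -2]

PUSH 38 → [38]
PUSH -9 → [38, -9]
OVER    → [38, -9, 38]
POP     → [38, -9]
OVER    → [38, -9, 38]
ADD     → [38, 29]
ADD     → [67]
PUSH 4  → [67, 4]
POP     → [67]
DUP     → [67, 67]
OVER    → [67, 67, 67]
DUP     → [67, 67, 67, 67]
DIV     → [67, 67, 1]
OVER    → [67, 67, 1, 67]
ROT     → [67, 1, 67, 67]
POP     → [67, 1, 67]
POP     → [67, 1]
PUSH 2  → [67, 1, 2]
NEG     → [67, 1, -2]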